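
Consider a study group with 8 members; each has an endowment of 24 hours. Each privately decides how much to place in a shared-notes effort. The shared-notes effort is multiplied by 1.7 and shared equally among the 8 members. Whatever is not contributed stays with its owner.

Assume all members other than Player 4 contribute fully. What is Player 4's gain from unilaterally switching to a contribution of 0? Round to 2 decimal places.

18.90 hours

Switching from a contribution of 24 to 0 lets Player 4 keep an extra 24 hours, but lowers the shared-notes effort by 24, which costs Player 4 their own share of that drop: 1.7/8 × 24 = 5.10.
Net gain = 24 − 5.10 = 18.90. The private return per contributed unit (0.2125) is below 1, so free-riding is indeed the best response regardless of what the others do.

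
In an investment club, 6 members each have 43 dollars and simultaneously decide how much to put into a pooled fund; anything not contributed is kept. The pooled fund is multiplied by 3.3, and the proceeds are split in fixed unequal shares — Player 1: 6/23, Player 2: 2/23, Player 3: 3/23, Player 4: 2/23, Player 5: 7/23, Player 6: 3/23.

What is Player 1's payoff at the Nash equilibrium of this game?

80.02 dollars

Player j's private return per contributed unit is 3.3 × (j's share). Contributing is weakly dominant for j when that share is at least 1/3.3 = 0.3030, and contributing 0 is dominant otherwise.
Only Player 5 (7/23) clears that bar, contributing 43; the remaining 5 contribute 0. Total contributed: 43.
Player 1 keeps 43 and receives 3.3 × 43 × 6/23 = 37.02 from the pooled fund, for a payoff of 80.02.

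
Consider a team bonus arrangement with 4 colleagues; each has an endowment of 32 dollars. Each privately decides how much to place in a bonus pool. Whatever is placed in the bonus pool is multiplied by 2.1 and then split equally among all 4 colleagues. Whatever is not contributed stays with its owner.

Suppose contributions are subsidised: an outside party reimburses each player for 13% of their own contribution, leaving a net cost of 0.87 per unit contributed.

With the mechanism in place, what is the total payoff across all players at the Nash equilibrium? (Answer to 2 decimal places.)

128.00 dollars

The effective private return is (2.1/4) / 0.87 = 0.6034, which is still under 1, so the mechanism doesn't change anyone's dominant strategy: zero contribution.
At the Nash equilibrium no one contributes; group total payoff = 4 × 32 = 128.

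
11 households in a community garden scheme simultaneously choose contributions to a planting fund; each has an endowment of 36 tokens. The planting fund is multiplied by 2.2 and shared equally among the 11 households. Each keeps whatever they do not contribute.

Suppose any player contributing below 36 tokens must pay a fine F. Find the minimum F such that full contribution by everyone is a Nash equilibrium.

28.80 tokens

Given the others contribute fully, the best deviation is to contribute 0 (any partial contribution still incurs the fine and gives up units whose private return 0.2000 is below 1).
Deviating from 36 to 0 saves 36 tokens but forfeits the deviator's share of the drop in the planting fund: 2.2/11 × 36 = 7.20.
So the deviation gain is 36 − 7.20 = 28.80, and the fine must be at least 28.80 tokens to wipe it out.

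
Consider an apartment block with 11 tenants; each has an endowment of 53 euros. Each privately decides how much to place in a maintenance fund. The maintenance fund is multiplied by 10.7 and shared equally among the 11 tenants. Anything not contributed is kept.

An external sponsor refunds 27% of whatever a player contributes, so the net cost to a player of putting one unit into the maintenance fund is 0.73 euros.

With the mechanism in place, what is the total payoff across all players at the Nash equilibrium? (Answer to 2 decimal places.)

6395.51 euros

Under the mechanism each unit contributed yields (10.7/11) / 0.73 = 1.3325 back to its contributor per unit of net cost, which exceeds 1, making full contribution the dominant choice for everyone.
At the Nash equilibrium everyone contributes 53. Group total payoff = 11 × (53 × 0.27 + 10.7 × 53) = 6395.51.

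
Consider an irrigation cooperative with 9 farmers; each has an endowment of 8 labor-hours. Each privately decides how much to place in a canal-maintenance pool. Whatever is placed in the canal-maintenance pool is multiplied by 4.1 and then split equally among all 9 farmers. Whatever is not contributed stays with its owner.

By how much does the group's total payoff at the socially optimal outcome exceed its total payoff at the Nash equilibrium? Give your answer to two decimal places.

223.20 labor-hours

Each contributed unit returns 4.1/9 = 0.4556 to its contributor — below 1 — so contributing 0 is dominant for every player. At the Nash equilibrium everyone keeps their 8, and the group total is 9 × 8 = 72.
Each contributed unit returns 4.100 to the group as a whole (0.4556 to each of 9 players), which exceeds 1, so the social optimum is full contribution: group total = 4.100 × 72 = 295.20.
Efficiency loss = 295.20 − 72 = 223.20.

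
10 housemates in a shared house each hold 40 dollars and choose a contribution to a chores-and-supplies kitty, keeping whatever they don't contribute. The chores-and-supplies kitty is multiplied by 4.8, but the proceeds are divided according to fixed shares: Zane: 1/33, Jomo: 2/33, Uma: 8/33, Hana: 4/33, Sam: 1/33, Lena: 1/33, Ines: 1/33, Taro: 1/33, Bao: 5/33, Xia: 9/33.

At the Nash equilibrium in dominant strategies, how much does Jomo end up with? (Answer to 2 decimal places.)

63.27 dollars

For player j, contributing a unit is worthwhile iff 4.8 × (j's share) ≥ 1, i.e. iff j's share is at least 0.2083.
Uma and Xia clear that bar, contributing 40 each; the remaining 8 contribute 0. Total contributed: 80.
Jomo keeps 40 and receives 4.8 × 80 × 2/33 = 23.27 from the chores-and-supplies kitty, for a payoff of 63.27.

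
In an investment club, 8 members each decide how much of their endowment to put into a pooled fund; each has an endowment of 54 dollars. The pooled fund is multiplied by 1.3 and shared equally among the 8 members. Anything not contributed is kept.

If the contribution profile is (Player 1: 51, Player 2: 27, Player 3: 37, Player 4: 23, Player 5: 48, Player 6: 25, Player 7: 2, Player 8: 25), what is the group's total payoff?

503.40 dollars

Total contributed: 51 + 27 + 37 + 23 + 48 + 25 + 2 + 25 = 238; total kept: 8 × 54 − 238 = 194.
The pooled fund pays out 1.3 × 238 = 309.40 in aggregate.
Group total = 194 + 309.40 = 503.40.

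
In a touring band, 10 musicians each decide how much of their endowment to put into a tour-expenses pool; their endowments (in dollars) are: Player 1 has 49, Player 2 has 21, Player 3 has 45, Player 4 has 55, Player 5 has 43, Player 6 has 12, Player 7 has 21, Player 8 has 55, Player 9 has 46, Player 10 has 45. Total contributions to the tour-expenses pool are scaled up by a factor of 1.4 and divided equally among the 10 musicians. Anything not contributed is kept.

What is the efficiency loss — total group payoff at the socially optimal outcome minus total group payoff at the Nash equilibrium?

156.80 dollars

The private return per contributed unit is 1.4/10 = 0.1400 < 1 for every player regardless of endowment, so the Nash equilibrium is zero contribution and the group total is Σ E_j = 49 + 21 + 45 + 55 + 43 + 12 + 21 + 55 + 46 + 45 = 392.
Each contributed unit returns 1.400 to the group, so the social optimum is full contribution by everyone: group total = 1.400 × 392 = 548.80.
Efficiency loss = (1.400 − 1) × 392 = 156.80.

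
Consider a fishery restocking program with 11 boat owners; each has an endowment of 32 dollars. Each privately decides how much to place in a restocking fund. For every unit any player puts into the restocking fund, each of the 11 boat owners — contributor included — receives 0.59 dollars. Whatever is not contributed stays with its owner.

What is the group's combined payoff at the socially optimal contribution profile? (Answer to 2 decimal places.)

2284.48 dollars

Each contributed unit returns 6.490 to the group as a whole (0.59 to each of 11 players), which exceeds 1, so the social optimum is full contribution: group total = 6.490 × 352 = 2284.48.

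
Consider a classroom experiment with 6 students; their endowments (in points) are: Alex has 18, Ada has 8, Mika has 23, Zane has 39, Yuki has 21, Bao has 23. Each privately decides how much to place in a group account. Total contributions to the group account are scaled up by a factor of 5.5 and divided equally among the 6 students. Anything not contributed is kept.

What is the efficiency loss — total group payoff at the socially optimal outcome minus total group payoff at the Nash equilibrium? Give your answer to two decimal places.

The private return per contributed unit is 5.5/6 = 0.9167 < 1 for every player regardless of endowment, so the Nash equilibrium is zero contribution and the group total is Σ E_j = 18 + 8 + 23 + 39 + 21 + 23 = 132.
Each contributed unit returns 5.500 to the group, so the social optimum is full contribution by everyone: group total = 5.500 × 132 = 726.00.
Efficiency loss = (5.500 − 1) × 132 = 594.00.

594.00 points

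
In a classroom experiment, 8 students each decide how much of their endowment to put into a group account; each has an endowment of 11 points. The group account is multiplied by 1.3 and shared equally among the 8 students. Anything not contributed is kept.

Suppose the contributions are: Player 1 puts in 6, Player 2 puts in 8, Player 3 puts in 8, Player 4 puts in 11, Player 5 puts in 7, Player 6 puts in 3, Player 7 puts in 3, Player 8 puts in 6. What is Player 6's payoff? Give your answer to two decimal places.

Total contributed: 6 + 8 + 8 + 11 + 7 + 3 + 3 + 6 = 52.
Each receives 1.3 × 52 / 8 = 8.45 from the group account.
Player 6 keeps 11 − 3 = 8, so Player 6's payoff is 8 + 8.45 = 16.45.

16.45 points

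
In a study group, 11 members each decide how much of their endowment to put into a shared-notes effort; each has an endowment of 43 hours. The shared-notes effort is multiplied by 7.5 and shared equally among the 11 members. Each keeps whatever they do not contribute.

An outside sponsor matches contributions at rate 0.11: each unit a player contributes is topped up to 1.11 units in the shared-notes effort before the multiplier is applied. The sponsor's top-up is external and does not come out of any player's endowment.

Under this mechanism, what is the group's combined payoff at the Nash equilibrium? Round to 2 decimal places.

The effective private return is 7.5 × 1.11 / 11 = 0.7568, which is still under 1, so the mechanism doesn't change anyone's dominant strategy: zero contribution.
At the Nash equilibrium no one contributes; group total payoff = 11 × 43 = 473.

473.00 hours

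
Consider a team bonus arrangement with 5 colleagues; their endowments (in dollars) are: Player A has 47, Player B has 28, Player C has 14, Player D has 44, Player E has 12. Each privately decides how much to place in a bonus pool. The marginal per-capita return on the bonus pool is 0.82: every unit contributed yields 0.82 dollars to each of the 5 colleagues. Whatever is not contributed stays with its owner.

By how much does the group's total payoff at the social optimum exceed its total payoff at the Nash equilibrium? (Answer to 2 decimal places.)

The private return per contributed unit is 0.82 < 1 for everyone, so the Nash equilibrium is zero contribution and the group total is Σ E_j = 47 + 28 + 14 + 44 + 12 = 145.
Each contributed unit returns 4.100 to the group, so the social optimum is full contribution by everyone: group total = 4.100 × 145 = 594.50.
Efficiency loss = (4.100 − 1) × 145 = 449.50.

449.50 dollars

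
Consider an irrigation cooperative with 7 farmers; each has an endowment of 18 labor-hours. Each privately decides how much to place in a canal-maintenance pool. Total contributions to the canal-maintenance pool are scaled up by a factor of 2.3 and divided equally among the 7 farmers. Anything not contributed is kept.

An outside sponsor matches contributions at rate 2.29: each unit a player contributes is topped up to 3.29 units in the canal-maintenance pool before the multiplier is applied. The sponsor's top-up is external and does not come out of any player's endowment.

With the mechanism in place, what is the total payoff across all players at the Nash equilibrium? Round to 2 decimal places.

The effective private return per unit is now 2.3 × 3.29 / 7 = 1.0810 > 1, so every player's dominant strategy flips to full contribution.
At the Nash equilibrium everyone contributes 18. Group total payoff = 2.3 × 3.29 × 126 = 953.44.

953.44 labor-hours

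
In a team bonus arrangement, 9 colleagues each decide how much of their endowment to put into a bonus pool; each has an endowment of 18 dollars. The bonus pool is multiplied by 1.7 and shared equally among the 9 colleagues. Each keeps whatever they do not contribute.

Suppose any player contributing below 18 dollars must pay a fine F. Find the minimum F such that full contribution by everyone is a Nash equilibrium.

14.60 dollars

Given the others contribute fully, the best deviation is to contribute 0 (any partial contribution still incurs the fine and gives up units whose private return 0.1889 is below 1).
Deviating from 18 to 0 saves 18 dollars but forfeits the deviator's share of the drop in the bonus pool: 1.7/9 × 18 = 3.40.
So the deviation gain is 18 − 3.40 = 14.60, and the fine must be at least 14.60 dollars to wipe it out.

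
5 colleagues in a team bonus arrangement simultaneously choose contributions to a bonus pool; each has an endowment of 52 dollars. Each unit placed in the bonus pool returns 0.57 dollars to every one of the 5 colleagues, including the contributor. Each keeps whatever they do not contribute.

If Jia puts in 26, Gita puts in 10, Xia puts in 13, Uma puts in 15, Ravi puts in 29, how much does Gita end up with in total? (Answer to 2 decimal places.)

Total contributed: 26 + 10 + 13 + 15 + 29 = 93.
Each receives 0.57 × 93 = 53.01 from the bonus pool.
Gita keeps 52 − 10 = 42, so Gita's payoff is 42 + 53.01 = 95.01.

95.01 dollars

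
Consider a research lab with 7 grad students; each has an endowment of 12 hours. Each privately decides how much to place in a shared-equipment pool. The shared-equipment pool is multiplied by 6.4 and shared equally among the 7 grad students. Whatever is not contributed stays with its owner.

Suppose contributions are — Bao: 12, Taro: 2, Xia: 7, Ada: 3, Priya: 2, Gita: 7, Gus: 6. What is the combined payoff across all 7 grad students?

294.60 hours

Total contributed: 12 + 2 + 7 + 3 + 2 + 7 + 6 = 39; total kept: 7 × 12 − 39 = 45.
The shared-equipment pool pays out 6.4 × 39 = 249.60 in aggregate.
Group total = 45 + 249.60 = 294.60.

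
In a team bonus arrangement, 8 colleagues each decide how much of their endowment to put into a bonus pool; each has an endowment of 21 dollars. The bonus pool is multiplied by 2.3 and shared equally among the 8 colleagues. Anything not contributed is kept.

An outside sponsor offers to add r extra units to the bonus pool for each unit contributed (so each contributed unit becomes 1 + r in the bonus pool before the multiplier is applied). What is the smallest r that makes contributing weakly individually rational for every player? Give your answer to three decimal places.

With matching at rate r, one contributed unit becomes (1 + r) in the bonus pool and returns 2.3 × (1 + r) / 8 to the contributor.
Setting this equal to 1: 1 + r = 8/2.3 = 3.4783.
So the minimum matching rate is r = 3.4783 − 1 = 2.478.

2.478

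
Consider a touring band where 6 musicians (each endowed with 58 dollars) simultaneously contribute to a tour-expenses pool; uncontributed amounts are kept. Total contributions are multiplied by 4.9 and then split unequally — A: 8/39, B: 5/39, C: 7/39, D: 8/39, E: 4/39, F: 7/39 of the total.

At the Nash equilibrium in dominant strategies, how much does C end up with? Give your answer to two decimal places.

A player with share s gets back 4.9·s per unit contributed, so full contribution is dominant for anyone with s > 1/4.9 = 0.2041 and zero contribution is dominant for anyone below.
The shares above 0.2041 belong to A and D, contributing 58 each; the remaining 4 contribute 0. Total contributed: 116.
C keeps 58 and receives 4.9 × 116 × 7/39 = 102.02 from the tour-expenses pool, for a payoff of 160.02.

160.02 dollars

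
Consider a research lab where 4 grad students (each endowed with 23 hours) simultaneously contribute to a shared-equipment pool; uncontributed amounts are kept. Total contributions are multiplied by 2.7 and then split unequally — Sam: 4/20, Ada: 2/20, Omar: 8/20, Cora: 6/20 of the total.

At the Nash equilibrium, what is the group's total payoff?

For player j, contributing a unit is worthwhile iff 2.7 × (j's share) ≥ 1, i.e. iff j's share is at least 0.3704.
The only share above 0.3704 is Omar's 8/20, contributing 23; the remaining 3 contribute 0. Total contributed: 23.
The shared-equipment pool pays out 2.7 × 23 = 62.10 in total (split across the unequal shares, but the aggregate is all that matters for the group sum).
The 3 free-riders keep 23 each, adding 69. Group total = 69 + 62.10 = 131.10.

131.10 hours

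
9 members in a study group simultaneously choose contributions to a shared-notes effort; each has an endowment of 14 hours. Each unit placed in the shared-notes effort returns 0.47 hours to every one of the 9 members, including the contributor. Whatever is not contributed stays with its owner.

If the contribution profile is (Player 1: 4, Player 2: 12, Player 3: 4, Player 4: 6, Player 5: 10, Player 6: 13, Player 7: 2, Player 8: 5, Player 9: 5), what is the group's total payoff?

323.03 hours

Total contributed: 4 + 12 + 4 + 6 + 10 + 13 + 2 + 5 + 5 = 61; total kept: 9 × 14 − 61 = 65.
The shared-notes effort pays out 0.47 × 9 × 61 = 258.03 in aggregate.
Group total = 65 + 258.03 = 323.03.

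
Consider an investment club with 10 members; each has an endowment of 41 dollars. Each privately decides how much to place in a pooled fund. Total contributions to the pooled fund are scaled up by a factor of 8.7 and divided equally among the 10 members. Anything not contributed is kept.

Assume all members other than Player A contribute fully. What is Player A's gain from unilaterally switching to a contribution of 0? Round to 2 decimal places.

Switching from a contribution of 41 to 0 lets Player A keep an extra 41 dollars, but lowers the pooled fund by 41, which costs Player A their own share of that drop: 8.7/10 × 41 = 35.67.
Net gain = 41 − 35.67 = 5.33. The private return per contributed unit (0.8700) is below 1, so free-riding is indeed the best response regardless of what the others do.

5.33 dollars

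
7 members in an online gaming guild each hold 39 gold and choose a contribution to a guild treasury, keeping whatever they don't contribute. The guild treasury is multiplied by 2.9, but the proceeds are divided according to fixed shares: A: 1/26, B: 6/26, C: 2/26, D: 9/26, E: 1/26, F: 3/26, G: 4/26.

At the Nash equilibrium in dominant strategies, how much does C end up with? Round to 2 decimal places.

47.70 gold

For player j, contributing a unit is worthwhile iff 2.9 × (j's share) ≥ 1, i.e. iff j's share is at least 0.3448.
Only D (9/26) clears that bar, contributing 39; the remaining 6 contribute 0. Total contributed: 39.
C keeps 39 and receives 2.9 × 39 × 2/26 = 8.70 from the guild treasury, for a payoff of 47.70.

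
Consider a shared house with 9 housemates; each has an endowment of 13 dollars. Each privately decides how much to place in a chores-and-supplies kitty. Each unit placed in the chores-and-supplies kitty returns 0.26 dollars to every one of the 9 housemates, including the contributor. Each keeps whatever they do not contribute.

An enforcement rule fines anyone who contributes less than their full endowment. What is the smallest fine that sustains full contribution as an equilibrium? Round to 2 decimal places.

9.62 dollars

Given the others contribute fully, the best deviation is to contribute 0 (any partial contribution still incurs the fine and gives up units whose private return 0.26 is below 1).
Deviating from 13 to 0 saves 13 dollars but forfeits the deviator's share of the drop in the chores-and-supplies kitty: 0.26 × 13 = 3.38.
So the deviation gain is 13 − 3.38 = 9.62, and the fine must be at least 9.62 dollars to wipe it out.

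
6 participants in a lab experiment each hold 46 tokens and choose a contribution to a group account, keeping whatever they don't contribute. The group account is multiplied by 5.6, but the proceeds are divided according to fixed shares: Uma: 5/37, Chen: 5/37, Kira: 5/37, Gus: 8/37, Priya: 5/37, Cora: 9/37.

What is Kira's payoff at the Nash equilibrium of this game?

Player j's private return per contributed unit is 5.6 × (j's share). Contributing is weakly dominant for j when that share is at least 1/5.6 = 0.1786, and contributing 0 is dominant otherwise.
The shares above 0.1786 belong to Gus and Cora, contributing 46 each; the remaining 4 contribute 0. Total contributed: 92.
Kira keeps 46 and receives 5.6 × 92 × 5/37 = 69.62 from the group account, for a payoff of 115.62.

115.62 tokens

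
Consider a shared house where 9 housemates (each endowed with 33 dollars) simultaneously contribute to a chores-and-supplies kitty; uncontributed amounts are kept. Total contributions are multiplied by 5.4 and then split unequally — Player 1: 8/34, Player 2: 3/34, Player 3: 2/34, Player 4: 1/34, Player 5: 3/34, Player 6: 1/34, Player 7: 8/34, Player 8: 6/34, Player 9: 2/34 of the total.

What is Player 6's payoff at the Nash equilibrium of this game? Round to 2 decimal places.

43.48 dollars

For player j, contributing a unit is worthwhile iff 5.4 × (j's share) ≥ 1, i.e. iff j's share is at least 0.1852.
Player 1 and Player 7 clear that bar, contributing 33 each; the remaining 7 contribute 0. Total contributed: 66.
Player 6 keeps 33 and receives 5.4 × 66 × 1/34 = 10.48 from the chores-and-supplies kitty, for a payoff of 43.48.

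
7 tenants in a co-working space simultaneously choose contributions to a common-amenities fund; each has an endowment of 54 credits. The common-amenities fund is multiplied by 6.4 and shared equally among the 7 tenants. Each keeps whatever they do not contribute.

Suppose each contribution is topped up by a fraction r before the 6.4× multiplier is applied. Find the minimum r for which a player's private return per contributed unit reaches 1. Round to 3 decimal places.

0.094

With matching at rate r, one contributed unit becomes (1 + r) in the common-amenities fund and returns 6.4 × (1 + r) / 7 to the contributor.
Setting this equal to 1: 1 + r = 7/6.4 = 1.0938.
So the minimum matching rate is r = 1.0938 − 1 = 0.094.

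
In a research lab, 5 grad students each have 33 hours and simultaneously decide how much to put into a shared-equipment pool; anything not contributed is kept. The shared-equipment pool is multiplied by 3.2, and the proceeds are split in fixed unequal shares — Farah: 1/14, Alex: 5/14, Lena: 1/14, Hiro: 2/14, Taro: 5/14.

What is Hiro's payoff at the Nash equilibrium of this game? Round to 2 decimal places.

63.17 hours

Player j's private return per contributed unit is 3.2 × (j's share). Contributing is weakly dominant for j when that share is at least 1/3.2 = 0.3125, and contributing 0 is dominant otherwise.
Alex and Taro are above the threshold, contributing 33 each; the remaining 3 contribute 0. Total contributed: 66.
Hiro keeps 33 and receives 3.2 × 66 × 2/14 = 30.17 from the shared-equipment pool, for a payoff of 63.17.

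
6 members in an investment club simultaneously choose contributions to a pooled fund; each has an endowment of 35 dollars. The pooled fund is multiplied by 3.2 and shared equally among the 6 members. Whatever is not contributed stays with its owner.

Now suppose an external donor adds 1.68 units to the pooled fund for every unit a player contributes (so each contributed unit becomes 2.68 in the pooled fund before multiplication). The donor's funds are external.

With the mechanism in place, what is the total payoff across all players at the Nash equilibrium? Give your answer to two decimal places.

1800.96 dollars

With the mechanism, a contributed unit returns 3.2 × 2.68 / 6 = 1.4293 per unit of net cost to the contributor — now above 1 — so contributing fully is weakly dominant for every player.
So the Nash equilibrium is full contribution by all 6; the group earns 3.2 × 2.68 × 210 = 1800.96.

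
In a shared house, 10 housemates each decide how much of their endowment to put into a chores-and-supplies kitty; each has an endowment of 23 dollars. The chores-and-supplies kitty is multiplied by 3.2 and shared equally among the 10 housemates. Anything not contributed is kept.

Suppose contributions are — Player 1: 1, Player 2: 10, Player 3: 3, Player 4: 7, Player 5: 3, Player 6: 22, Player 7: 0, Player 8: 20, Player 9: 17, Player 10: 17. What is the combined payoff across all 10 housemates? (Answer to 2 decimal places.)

450.00 dollars

Total contributed: 1 + 10 + 3 + 7 + 3 + 22 + 0 + 20 + 17 + 17 = 100; total kept: 10 × 23 − 100 = 130.
The chores-and-supplies kitty pays out 3.2 × 100 = 320.00 in aggregate.
Group total = 130 + 320.00 = 450.00.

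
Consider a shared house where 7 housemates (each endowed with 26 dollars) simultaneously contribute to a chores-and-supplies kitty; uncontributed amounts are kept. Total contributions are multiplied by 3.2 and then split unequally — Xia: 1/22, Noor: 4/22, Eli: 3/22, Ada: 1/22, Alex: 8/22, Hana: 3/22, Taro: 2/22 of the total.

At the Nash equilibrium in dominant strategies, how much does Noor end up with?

A player with share s gets back 3.2·s per unit contributed, so full contribution is dominant for anyone with s > 1/3.2 = 0.3125 and zero contribution is dominant for anyone below.
The only share above 0.3125 is Alex's 8/22, contributing 26; the remaining 6 contribute 0. Total contributed: 26.
Noor keeps 26 and receives 3.2 × 26 × 4/22 = 15.13 from the chores-and-supplies kitty, for a payoff of 41.13.

41.13 dollars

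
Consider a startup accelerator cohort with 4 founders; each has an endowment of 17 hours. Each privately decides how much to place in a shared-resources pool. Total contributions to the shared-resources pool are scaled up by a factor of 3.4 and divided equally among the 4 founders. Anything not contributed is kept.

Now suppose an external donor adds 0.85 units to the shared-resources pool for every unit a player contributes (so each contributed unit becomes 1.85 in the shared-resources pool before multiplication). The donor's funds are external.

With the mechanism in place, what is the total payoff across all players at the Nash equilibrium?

427.72 hours

The effective private return per unit is now 3.4 × 1.85 / 4 = 1.5725 > 1, so every player's dominant strategy flips to full contribution.
At the Nash equilibrium everyone contributes 17. Group total payoff = 3.4 × 1.85 × 68 = 427.72.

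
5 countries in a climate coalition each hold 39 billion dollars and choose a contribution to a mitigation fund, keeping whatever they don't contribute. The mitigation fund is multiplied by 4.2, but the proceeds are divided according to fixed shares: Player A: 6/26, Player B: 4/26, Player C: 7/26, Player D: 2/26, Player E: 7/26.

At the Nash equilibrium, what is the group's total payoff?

444.60 billion dollars

Player j's private return per contributed unit is 4.2 × (j's share). Contributing is weakly dominant for j when that share is at least 1/4.2 = 0.2381, and contributing 0 is dominant otherwise.
The shares above 0.2381 belong to Player C and Player E, contributing 39 each; the remaining 3 contribute 0. Total contributed: 78.
The mitigation fund pays out 4.2 × 78 = 327.60 in total (split across the unequal shares, but the aggregate is all that matters for the group sum).
The 3 free-riders keep 39 each, adding 117. Group total = 117 + 327.60 = 444.60.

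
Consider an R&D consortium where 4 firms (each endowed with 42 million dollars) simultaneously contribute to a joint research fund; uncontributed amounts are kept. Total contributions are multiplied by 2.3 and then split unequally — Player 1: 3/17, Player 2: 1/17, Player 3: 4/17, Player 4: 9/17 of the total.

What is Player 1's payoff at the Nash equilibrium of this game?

59.05 million dollars

For player j, contributing a unit is worthwhile iff 2.3 × (j's share) ≥ 1, i.e. iff j's share is at least 0.4348.
Player 4 alone (share 9/17) is above the threshold, contributing 42; the remaining 3 contribute 0. Total contributed: 42.
Player 1 keeps 42 and receives 2.3 × 42 × 3/17 = 17.05 from the joint research fund, for a payoff of 59.05.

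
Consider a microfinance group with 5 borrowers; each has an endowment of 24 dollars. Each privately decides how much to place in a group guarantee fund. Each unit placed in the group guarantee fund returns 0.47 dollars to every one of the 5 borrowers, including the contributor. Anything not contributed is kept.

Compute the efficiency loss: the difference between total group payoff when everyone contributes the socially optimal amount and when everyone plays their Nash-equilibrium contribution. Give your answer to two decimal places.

The private return per contributed unit is 0.47 < 1, so contributing 0 is dominant for every player. At the Nash equilibrium everyone keeps their 24, and the group total is 5 × 24 = 120.
Each contributed unit returns 2.350 to the group as a whole (0.47 to each of 5 players), which exceeds 1, so the social optimum is full contribution: group total = 2.350 × 120 = 282.00.
Efficiency loss = 282.00 − 120 = 162.00.

162.00 dollars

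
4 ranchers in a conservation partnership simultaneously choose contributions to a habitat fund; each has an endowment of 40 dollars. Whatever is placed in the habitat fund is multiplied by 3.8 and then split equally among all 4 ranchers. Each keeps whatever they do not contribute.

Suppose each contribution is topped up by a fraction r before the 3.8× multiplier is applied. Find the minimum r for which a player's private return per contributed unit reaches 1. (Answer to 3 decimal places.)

0.053

With matching at rate r, one contributed unit becomes (1 + r) in the habitat fund and returns 3.8 × (1 + r) / 4 to the contributor.
Setting this equal to 1: 1 + r = 4/3.8 = 1.0526.
So the minimum matching rate is r = 1.0526 − 1 = 0.053.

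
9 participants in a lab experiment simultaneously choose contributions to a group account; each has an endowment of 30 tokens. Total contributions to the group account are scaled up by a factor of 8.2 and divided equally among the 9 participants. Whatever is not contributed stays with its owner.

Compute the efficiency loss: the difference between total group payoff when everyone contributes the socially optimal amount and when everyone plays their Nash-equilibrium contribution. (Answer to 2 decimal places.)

1944.00 tokens

Each contributed unit returns 8.2/9 = 0.9111 to its contributor — below 1 — so contributing 0 is dominant for every player. At the Nash equilibrium everyone keeps their 30, and the group total is 9 × 30 = 270.
Each contributed unit returns 8.200 to the group as a whole (0.9111 to each of 9 players), which exceeds 1, so the social optimum is full contribution: group total = 8.200 × 270 = 2214.00.
Efficiency loss = 2214.00 − 270 = 1944.00.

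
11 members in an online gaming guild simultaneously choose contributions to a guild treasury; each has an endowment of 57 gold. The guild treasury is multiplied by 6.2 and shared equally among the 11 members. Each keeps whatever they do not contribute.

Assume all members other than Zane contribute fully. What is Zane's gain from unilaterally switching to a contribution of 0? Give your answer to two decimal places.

Switching from a contribution of 57 to 0 lets Zane keep an extra 57 gold, but lowers the guild treasury by 57, which costs Zane their own share of that drop: 6.2/11 × 57 = 32.13.
Net gain = 57 − 32.13 = 24.87. The private return per contributed unit (0.5636) is below 1, so free-riding is indeed the best response regardless of what the others do.

24.87 gold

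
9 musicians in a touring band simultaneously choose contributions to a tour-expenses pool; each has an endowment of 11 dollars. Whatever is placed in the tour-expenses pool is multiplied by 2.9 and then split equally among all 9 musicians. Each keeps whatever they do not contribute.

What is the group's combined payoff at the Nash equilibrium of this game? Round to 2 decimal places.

99.00 dollars

Each contributed unit returns 2.9/9 = 0.3222 to its contributor — below 1 — so contributing 0 is dominant for every player. At the Nash equilibrium everyone keeps their 11, and the group total is 9 × 11 = 99.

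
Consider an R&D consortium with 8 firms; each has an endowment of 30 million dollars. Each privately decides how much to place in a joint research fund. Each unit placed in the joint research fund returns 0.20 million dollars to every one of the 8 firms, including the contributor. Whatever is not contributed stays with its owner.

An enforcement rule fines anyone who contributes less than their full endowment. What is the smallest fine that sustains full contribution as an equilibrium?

Given the others contribute fully, the best deviation is to contribute 0 (any partial contribution still incurs the fine and gives up units whose private return 0.20 is below 1).
Deviating from 30 to 0 saves 30 million dollars but forfeits the deviator's share of the drop in the joint research fund: 0.20 × 30 = 6.00.
So the deviation gain is 30 − 6.00 = 24.00, and the fine must be at least 24.00 million dollars to wipe it out.

24.00 million dollars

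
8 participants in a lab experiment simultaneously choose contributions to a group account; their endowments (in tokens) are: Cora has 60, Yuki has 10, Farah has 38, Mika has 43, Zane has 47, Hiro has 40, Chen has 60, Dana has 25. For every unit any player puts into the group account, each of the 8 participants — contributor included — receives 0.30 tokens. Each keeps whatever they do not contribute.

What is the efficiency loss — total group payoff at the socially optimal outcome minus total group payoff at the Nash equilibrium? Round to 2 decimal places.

452.20 tokens

The private return per contributed unit is 0.30 < 1 for everyone, so the Nash equilibrium is zero contribution and the group total is Σ E_j = 60 + 10 + 38 + 43 + 47 + 40 + 60 + 25 = 323.
Each contributed unit returns 2.400 to the group, so the social optimum is full contribution by everyone: group total = 2.400 × 323 = 775.20.
Efficiency loss = (2.400 − 1) × 323 = 452.20.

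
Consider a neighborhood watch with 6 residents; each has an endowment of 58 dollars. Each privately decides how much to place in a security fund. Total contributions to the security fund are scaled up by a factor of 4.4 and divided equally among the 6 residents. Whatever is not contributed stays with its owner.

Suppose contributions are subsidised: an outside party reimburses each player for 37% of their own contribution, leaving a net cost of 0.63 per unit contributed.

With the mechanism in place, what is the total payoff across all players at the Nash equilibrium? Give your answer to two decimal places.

Under the mechanism each unit contributed yields (4.4/6) / 0.63 = 1.1640 back to its contributor per unit of net cost, which exceeds 1, making full contribution the dominant choice for everyone.
So the Nash equilibrium is full contribution by all 6; the group earns 6 × (58 × 0.37 + 4.4 × 58) = 1659.96.

1659.96 dollars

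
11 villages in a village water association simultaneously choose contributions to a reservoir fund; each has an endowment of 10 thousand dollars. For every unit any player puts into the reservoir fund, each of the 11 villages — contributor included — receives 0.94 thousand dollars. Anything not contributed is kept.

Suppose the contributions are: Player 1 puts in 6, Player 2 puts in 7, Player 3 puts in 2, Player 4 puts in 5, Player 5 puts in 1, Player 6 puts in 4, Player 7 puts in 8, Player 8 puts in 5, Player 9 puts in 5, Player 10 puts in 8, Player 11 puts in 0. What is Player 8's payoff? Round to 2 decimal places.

Total contributed: 6 + 7 + 2 + 5 + 1 + 4 + 8 + 5 + 5 + 8 + 0 = 51.
Each receives 0.94 × 51 = 47.94 from the reservoir fund.
Player 8 keeps 10 − 5 = 5, so Player 8's payoff is 5 + 47.94 = 52.94.

52.94 thousand dollars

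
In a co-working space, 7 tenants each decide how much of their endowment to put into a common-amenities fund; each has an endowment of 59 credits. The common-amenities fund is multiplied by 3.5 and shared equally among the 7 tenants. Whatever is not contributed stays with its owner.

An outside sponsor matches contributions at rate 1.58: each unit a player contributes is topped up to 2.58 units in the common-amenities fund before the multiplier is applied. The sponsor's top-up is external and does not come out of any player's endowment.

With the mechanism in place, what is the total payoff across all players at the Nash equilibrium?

The effective private return per unit is now 3.5 × 2.58 / 7 = 1.2900 > 1, so every player's dominant strategy flips to full contribution.
At the Nash equilibrium everyone contributes 59. Group total payoff = 3.5 × 2.58 × 413 = 3729.39.

3729.39 credits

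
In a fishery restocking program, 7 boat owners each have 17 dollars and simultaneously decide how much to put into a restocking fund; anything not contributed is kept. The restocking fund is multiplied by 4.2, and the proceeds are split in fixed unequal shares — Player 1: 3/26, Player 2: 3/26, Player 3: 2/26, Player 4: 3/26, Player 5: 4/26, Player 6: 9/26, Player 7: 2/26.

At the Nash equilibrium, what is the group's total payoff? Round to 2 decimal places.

For player j, contributing a unit is worthwhile iff 4.2 × (j's share) ≥ 1, i.e. iff j's share is at least 0.2381.
Player 6 alone (share 9/26) is above the threshold, contributing 17; the remaining 6 contribute 0. Total contributed: 17.
The restocking fund pays out 4.2 × 17 = 71.40 in total (split across the unequal shares, but the aggregate is all that matters for the group sum).
The 6 free-riders keep 17 each, adding 102. Group total = 102 + 71.40 = 173.40.

173.40 dollars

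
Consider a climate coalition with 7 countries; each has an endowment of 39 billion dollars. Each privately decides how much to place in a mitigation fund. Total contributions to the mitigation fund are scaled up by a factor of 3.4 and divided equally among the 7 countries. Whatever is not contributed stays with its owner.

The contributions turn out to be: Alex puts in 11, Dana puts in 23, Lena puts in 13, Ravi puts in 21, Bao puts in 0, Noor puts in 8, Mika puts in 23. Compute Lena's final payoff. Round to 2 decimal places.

Total contributed: 11 + 23 + 13 + 21 + 0 + 8 + 23 = 99.
Each receives 3.4 × 99 / 7 = 48.09 from the mitigation fund.
Lena keeps 39 − 13 = 26, so Lena's payoff is 26 + 48.09 = 74.09.

74.09 billion dollars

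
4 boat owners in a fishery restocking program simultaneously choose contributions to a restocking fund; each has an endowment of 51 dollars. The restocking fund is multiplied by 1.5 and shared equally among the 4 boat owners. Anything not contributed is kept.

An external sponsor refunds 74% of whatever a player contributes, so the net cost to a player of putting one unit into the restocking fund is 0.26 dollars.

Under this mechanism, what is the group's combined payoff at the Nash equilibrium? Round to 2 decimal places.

456.96 dollars

The effective private return per unit is now (1.5/4) / 0.26 = 1.4423 > 1, so every player's dominant strategy flips to full contribution.
So the Nash equilibrium is full contribution by all 4; the group earns 4 × (51 × 0.74 + 1.5 × 51) = 456.96.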